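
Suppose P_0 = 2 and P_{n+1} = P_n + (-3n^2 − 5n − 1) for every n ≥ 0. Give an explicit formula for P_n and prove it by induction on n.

Claim: P_n = -n^3 − n^2 + n + 2.

Base case: P_0 = 2, and -0^3 − 0^2 + 0 + 2 = 2.
Assume P_j = -j^3 − j^2 + j + 2.
Then P_{j+1} = P_j + (-3j^2 − 5j − 1) = (-j^3 − j^2 + j + 2) + (-3j^2 − 5j − 1) = -j^3 − 4j^2 − 4j + 1,
and -(j+1)^3 − (j+1)^2 + (j+1) + 2 = -j^3 − 4j^2 − 4j + 1.
This completes the inductive step, so P_n = -n^3 − n^2 + n + 2 for all n ≥ 0.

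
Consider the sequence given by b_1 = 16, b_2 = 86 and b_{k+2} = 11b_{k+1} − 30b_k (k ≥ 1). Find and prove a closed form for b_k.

Claim: b_k = 2·5^k + 6^k.

Base cases: b_1 = 16 and 2·5^1 + 6^1 = 16; b_2 = 86 and 2·5^2 + 6^2 = 86.
Assume b_i = 2·5^i + 6^i for all 1 ≤ i ≤ j, where j ≥ 2.
Then b_{j+1} = 11b_j − 30b_{j−1} = 11·(2·5^j + 6^j) − 30·(2·5^{j−1} + 6^{j−1}) = 2·(11·5 − 30)5^{j−1} + (11·6 − 30)6^{j−1} = 50·5^{j−1} + 36·6^{j−1} = 2·5^{j+1} + 6^{j+1}.
By strong induction, b_k = 2·5^k + 6^k for all k ≥ 1.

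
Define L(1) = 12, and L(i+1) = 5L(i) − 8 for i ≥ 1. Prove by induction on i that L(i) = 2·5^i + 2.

Base case: L(1) = 12, and 2·5^1 + 2 = 10 + 2 = 12.
Assume L(k) = 2·5^k + 2 for some k ≥ 1.
Then L(k+1) = 5L(k) − 8 = 5·(2·5^k + 2) − 8 = 10·5^k + 10 − 8 = 2·5^{k+1} + 2.
So the formula holds for k+1, and by induction L(i) = 2·5^i + 2 for all i ≥ 1.

L(i) = 2·5^i + 2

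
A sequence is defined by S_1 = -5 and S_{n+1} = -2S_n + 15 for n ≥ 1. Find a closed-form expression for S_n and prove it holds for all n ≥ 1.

Claim: S_n = 5·(-2)^n + 5.

Base case: S_1 = -5, and 5·(-2)^1 + 5 = -10 + 5 = -5.
Assume S_r = 5·(-2)^r + 5 for some r ≥ 1.
Then S_{r+1} = -2S_r + 15 = -2·(5·(-2)^r + 5) + 15 = -10·(-2)^r − 10 + 15 = 5·(-2)^{r+1} + 5.
Hence S_n = 5·(-2)^n + 5 for every n ≥ 1, by induction.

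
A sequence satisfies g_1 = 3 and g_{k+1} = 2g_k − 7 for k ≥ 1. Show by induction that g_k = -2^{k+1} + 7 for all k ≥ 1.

Base case: g_1 = 3, and -2^{1+1} + 7 = -4 + 7 = 3.
Assume g_m = -2^{m+1} + 7 for some m ≥ 1.
Then g_{m+1} = 2g_m − 7 = 2·(-2^{m+1} + 7) − 7 = -2^{m+2} + 14 − 7 = -2^{m+2} + 7.
So the formula holds for m+1, and by induction g_k = -2^{k+1} + 7 for all k ≥ 1.

g_k = -2^{k+1} + 7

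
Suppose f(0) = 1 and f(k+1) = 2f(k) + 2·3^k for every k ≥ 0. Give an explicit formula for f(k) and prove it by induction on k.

Claim: f(k) = -2^k + 2·3^k.

Base case: f(0) = 1, and -2^0 + 2·3^0 = -1 + 2 = 1.
Assume f(j) = -2^j + 2·3^j for some j ≥ 0.
Then f(j+1) = 2f(j) + 2·3^j = 2·(-2^j + 2·3^j) + 2·3^j = -2^{j+1} + 4·3^j + 2·3^j = -2^{j+1} + 6·3^j = -2^{j+1} + 2·3^{j+1}.
Hence f(k) = -2^k + 2·3^k for every k ≥ 0, by induction.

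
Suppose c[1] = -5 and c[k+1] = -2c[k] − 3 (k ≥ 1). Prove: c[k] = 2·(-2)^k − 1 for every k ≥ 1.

Base case: c[1] = -5, and 2·(-2)^1 − 1 = -4 − 1 = -5.
Assume c[j] = 2·(-2)^j − 1 for some j ≥ 1.
Then c[j+1] = -2c[j] − 3 = -2·(2·(-2)^j − 1) − 3 = -4·(-2)^j + 2 − 3 = 2·(-2)^{j+1} − 1.
This completes the inductive step, so c[k] = 2·(-2)^k − 1 for all k ≥ 1.

c[k] = 2·(-2)^k − 1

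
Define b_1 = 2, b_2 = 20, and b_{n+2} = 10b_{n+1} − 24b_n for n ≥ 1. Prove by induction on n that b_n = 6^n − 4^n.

Base cases: b_1 = 2 and 6^1 − 4^1 = 2; b_2 = 20 and 6^2 − 4^2 = 20.
Assume b_j = 6^j − 4^j for all 1 ≤ j ≤ r, where r ≥ 2.
Then b_{r+1} = 10b_r − 24b_{r−1} = 10·(6^r − 4^r) − 24·(6^{r−1} − 4^{r−1}) = (10·6 − 24)6^{r−1} − (10·4 − 24)4^{r−1} = 36·6^{r−1} − 16·4^{r−1} = 6^{r+1} − 4^{r+1}.
By strong induction, b_n = 6^n − 4^n for all n ≥ 1.

b_n = 6^n − 4^n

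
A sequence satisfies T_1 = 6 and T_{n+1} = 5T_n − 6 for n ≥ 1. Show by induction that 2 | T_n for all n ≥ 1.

Base case: T_1 = 6 = 2·3, so 2 | T_1.
Assume 2 | T_k, so T_k = 2t for some integer t.
Then T_{k+1} = 5T_k − 6 = 5·(2t) − 6 = 2(5t − 3), so 2 | T_{k+1}.
So the property holds for k+1, and by induction 2 | T_n for all n ≥ 1.

2 | T_n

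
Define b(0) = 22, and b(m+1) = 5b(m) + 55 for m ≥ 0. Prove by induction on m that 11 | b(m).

Base case: b(0) = 22 = 11·2, so 11 | b(0).
Assume 11 | b(k), so b(k) = 11t for some integer t.
Then b(k+1) = 5b(k) + 55 = 5·(11t) + 55 = 11(5t + 5), so 11 | b(k+1).
Hence 11 | b(m) for every m ≥ 0, by induction.

11 | b(m)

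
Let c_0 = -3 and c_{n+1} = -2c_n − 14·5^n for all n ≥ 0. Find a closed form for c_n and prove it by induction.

Claim: c_n = -(-2)^n − 2·5^n.

Base case: c_0 = -3, and -(-2)^0 − 2·5^0 = -1 − 2 = -3.
Assume c_r = -(-2)^r − 2·5^r for some r ≥ 0.
Then c_{r+1} = -2c_r − 14·5^r = -2·(-(-2)^r − 2·5^r) − 14·5^r = -(-2)^{r+1} + 4·5^r − 14·5^r = -(-2)^{r+1} − 10·5^r = -(-2)^{r+1} − 2·5^{r+1}.
By induction, c_n = -(-2)^n − 2·5^n for all n ≥ 0.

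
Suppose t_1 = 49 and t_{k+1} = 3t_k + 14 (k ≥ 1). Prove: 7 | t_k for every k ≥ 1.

Base case: t_1 = 49 = 7·7, so 7 | t_1.
Assume 7 | t_j, so t_j = 7s for some integer s.
Then t_{j+1} = 3t_j + 14 = 3·(7s) + 14 = 7(3s + 2), so 7 | t_{j+1}.
By induction, 7 | t_k for all k ≥ 1.

7 | t_k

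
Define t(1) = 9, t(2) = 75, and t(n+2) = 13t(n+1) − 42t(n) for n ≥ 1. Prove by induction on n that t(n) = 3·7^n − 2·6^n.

Base cases: t(1) = 9 and 3·7^1 − 2·6^1 = 9; t(2) = 75 and 3·7^2 − 2·6^2 = 75.
Assume t(i) = 3·7^i − 2·6^i for all 1 ≤ i ≤ j, where j ≥ 2.
Then t(j+1) = 13t(j) − 42t(j−1) = 13·(3·7^j − 2·6^j) − 42·(3·7^{j−1} − 2·6^{j−1}) = 3·(13·7 − 42)7^{j−1} − 2·(13·6 − 42)6^{j−1} = 147·7^{j−1} − 72·6^{j−1} = 3·7^{j+1} − 2·6^{j+1}.
So the formula holds for j+1, and by strong induction t(n) = 3·7^n − 2·6^n for all n ≥ 1.

t(n) = 3·7^n − 2·6^n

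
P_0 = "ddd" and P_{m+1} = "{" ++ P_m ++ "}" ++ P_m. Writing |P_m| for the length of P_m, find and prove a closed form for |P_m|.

Claim: |P_m| = 5·2^m − 2.

Base case: |P_0| = 3, and 5·2^0 − 2 = 3.
Assume |P_r| = 5·2^r − 2.
Then |P_{r+1}| = 1 + |P_r| + 1 + |P_r| = 2|P_r| + 2 = 2(5·2^r − 2) + 2 = 5·2^{r+1} − 4 + 2 = 5·2^{r+1} − 2.
So the formula holds for r+1, and by induction |P_m| = 5·2^m − 2 for all m ≥ 0.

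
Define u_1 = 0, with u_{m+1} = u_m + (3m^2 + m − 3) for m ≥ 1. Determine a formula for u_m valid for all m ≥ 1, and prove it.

Claim: u_m = m^3 − m^2 − 3m + 3.

Base case: u_1 = 0, and 1^3 − 1^2 − 3·1 + 3 = 0.
Assume u_k = k^3 − k^2 − 3k + 3.
Then u_{k+1} = u_k + (3k^2 + k − 3) = (k^3 − k^2 − 3k + 3) + (3k^2 + k − 3) = k^3 + 2k^2 − 2k,
and (k+1)^3 − (k+1)^2 − 3·(k+1) + 3 = k^3 + 2k^2 − 2k.
This completes the inductive step, so u_m = m^3 − m^2 − 3m + 3 for all m ≥ 1.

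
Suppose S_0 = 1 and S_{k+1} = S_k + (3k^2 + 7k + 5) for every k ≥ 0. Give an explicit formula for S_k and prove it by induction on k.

Claim: S_k = k^3 + 2k^2 + 2k + 1.

Base case: S_0 = 1, and 0^3 + 2·0^2 + 2·0 + 1 = 1.
Assume S_j = j^3 + 2j^2 + 2j + 1.
Then S_{j+1} = S_j + (3j^2 + 7j + 5) = (j^3 + 2j^2 + 2j + 1) + (3j^2 + 7j + 5) = j^3 + 5j^2 + 9j + 6,
and (j+1)^3 + 2·(j+1)^2 + 2·(j+1) + 1 = j^3 + 5j^2 + 9j + 6.
This completes the inductive step, so S_k = k^3 + 2k^2 + 2k + 1 for all k ≥ 0.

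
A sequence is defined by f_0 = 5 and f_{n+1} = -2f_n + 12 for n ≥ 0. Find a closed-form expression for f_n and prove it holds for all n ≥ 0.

Claim: f_n = (-2)^n + 4.

Base case: f_0 = 5, and (-2)^0 + 4 = 1 + 4 = 5.
Assume f_m = (-2)^m + 4 for some m ≥ 0.
Then f_{m+1} = -2f_m + 12 = -2·((-2)^m + 4) + 12 = -2·(-2)^m − 8 + 12 = (-2)^{m+1} + 4.
By induction, f_n = (-2)^n + 4 for all n ≥ 0.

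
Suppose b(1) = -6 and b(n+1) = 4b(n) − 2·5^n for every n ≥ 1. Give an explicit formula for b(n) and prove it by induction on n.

Claim: b(n) = 4^n − 2·5^n.

Base case: b(1) = -6, and 4^1 − 2·5^1 = 4 − 10 = -6.
Assume b(m) = 4^m − 2·5^m for some m ≥ 1.
Then b(m+1) = 4b(m) − 2·5^m = 4·(4^m − 2·5^m) − 2·5^m = 4^{m+1} − 8·5^m − 2·5^m = 4^{m+1} − 10·5^m = 4^{m+1} − 2·5^{m+1}.
By induction, b(n) = 4^n − 2·5^n for all n ≥ 1.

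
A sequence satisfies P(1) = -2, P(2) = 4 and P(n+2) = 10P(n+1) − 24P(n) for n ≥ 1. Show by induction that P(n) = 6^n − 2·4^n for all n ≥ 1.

Base cases: P(1) = -2 and 6^1 − 2·4^1 = -2; P(2) = 4 and 6^2 − 2·4^2 = 4.
Assume P(j) = 6^j − 2·4^j for all 1 ≤ j ≤ r, where r ≥ 2.
Then P(r+1) = 10P(r) − 24P(r−1) = 10·(6^r − 2·4^r) − 24·(6^{r−1} − 2·4^{r−1}) = (10·6 − 24)6^{r−1} − 2·(10·4 − 24)4^{r−1} = 36·6^{r−1} − 32·4^{r−1} = 6^{r+1} − 2·4^{r+1}.
Hence P(n) = 6^n − 2·4^n for every n ≥ 1, by strong induction.

P(n) = 6^n − 2·4^n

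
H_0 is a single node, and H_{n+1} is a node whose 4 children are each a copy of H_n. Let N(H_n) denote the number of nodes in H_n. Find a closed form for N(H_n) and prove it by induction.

Claim: N(H_n) = (4^{n+1} − 1)/3.

Base case: N(H_0) = 1, and (4^{0+1} − 1)/3 = 1.
Assume N(H_m) = (4^{m+1} − 1)/3.
Then N(H_{m+1}) = 1 + 4N(H_m) = 1 + 4·(4^{m+1} − 1)/3 = 1 + (4^{m+2} − 4)/3 = (3 + 4^{m+2} − 4)/3 = (4^{m+2} − 1)/3.
By induction, N(H_n) = (4^{n+1} − 1)/3 for all n ≥ 0.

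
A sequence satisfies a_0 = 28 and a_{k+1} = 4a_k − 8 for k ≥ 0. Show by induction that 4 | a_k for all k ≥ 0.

Base case: a_0 = 28 = 4·7, so 4 | a_0.
Assume 4 | a_r, so a_r = 4t for some integer t.
Then a_{r+1} = 4a_r − 8 = 4·(4t) − 8 = 4(4t − 2), so 4 | a_{r+1}.
So the property holds for r+1, and by induction 4 | a_k for all k ≥ 0.

4 | a_k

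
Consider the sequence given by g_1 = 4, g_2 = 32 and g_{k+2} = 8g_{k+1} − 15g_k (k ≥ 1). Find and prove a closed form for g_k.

Claim: g_k = 2·5^k − 2·3^k.

Base cases: g_1 = 4 and 2·5^1 − 2·3^1 = 4; g_2 = 32 and 2·5^2 − 2·3^2 = 32.
Assume g_j = 2·5^j − 2·3^j for all 1 ≤ j ≤ r, where r ≥ 2.
Then g_{r+1} = 8g_r − 15g_{r−1} = 8·(2·5^r − 2·3^r) − 15·(2·5^{r−1} − 2·3^{r−1}) = 2·(8·5 − 15)5^{r−1} − 2·(8·3 − 15)3^{r−1} = 50·5^{r−1} − 18·3^{r−1} = 2·5^{r+1} − 2·3^{r+1}.
So the formula holds for r+1, and by strong induction g_k = 2·5^k − 2·3^k for all k ≥ 1.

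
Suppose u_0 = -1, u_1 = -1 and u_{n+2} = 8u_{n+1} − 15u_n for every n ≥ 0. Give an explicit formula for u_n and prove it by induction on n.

Claim: u_n = 5^n − 2·3^n.

Base cases: u_0 = -1 and 5^0 − 2·3^0 = -1; u_1 = -1 and 5^1 − 2·3^1 = -1.
Assume u_j = 5^j − 2·3^j for all 0 ≤ j ≤ r, where r ≥ 1.
Then u_{r+1} = 8u_r − 15u_{r−1} = 8·(5^r − 2·3^r) − 15·(5^{r−1} − 2·3^{r−1}) = (8·5 − 15)5^{r−1} − 2·(8·3 − 15)3^{r−1} = 25·5^{r−1} − 18·3^{r−1} = 5^{r+1} − 2·3^{r+1}.
This completes the inductive step, so u_n = 5^n − 2·3^n for all n ≥ 0.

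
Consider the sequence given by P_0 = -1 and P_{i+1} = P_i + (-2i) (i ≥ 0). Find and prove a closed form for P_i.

Claim: P_i = -i^2 + i − 1.

Base case: P_0 = -1, and -0^2 + 0 − 1 = -1.
Assume P_j = -j^2 + j − 1.
Then P_{j+1} = P_j + (-2j) = (-j^2 + j − 1) + (-2j) = -j^2 − j − 1,
and -(j+1)^2 + (j+1) − 1 = -j^2 − j − 1.
By induction, P_i = -i^2 + i − 1 for all i ≥ 0.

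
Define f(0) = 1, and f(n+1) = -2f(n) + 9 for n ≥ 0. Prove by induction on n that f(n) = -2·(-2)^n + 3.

Base case: f(0) = 1, and -2·(-2)^0 + 3 = -2 + 3 = 1.
Assume f(j) = -2·(-2)^j + 3 for some j ≥ 0.
Then f(j+1) = -2f(j) + 9 = -2·(-2·(-2)^j + 3) + 9 = 4·(-2)^j − 6 + 9 = -2·(-2)^{j+1} + 3.
Hence f(n) = -2·(-2)^n + 3 for every n ≥ 0, by induction.

f(n) = -2·(-2)^n + 3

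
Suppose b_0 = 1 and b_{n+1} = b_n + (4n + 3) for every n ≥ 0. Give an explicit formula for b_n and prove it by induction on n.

Claim: b_n = 2n^2 + n + 1.

Base case: b_0 = 1, and 2·0^2 + 0 + 1 = 1.
Assume b_r = 2r^2 + r + 1.
Then b_{r+1} = b_r + (4r + 3) = (2r^2 + r + 1) + (4r + 3) = 2r^2 + 5r + 4,
and 2·(r+1)^2 + (r+1) + 1 = 2r^2 + 5r + 4.
This completes the inductive step, so b_n = 2n^2 + n + 1 for all n ≥ 0.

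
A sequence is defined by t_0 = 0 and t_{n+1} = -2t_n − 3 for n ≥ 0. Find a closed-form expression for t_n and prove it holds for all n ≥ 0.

Claim: t_n = (-2)^n − 1.

Base case: t_0 = 0, and (-2)^0 − 1 = 1 − 1 = 0.
Assume t_j = (-2)^j − 1 for some j ≥ 0.
Then t_{j+1} = -2t_j − 3 = -2·((-2)^j − 1) − 3 = -2·(-2)^j + 2 − 3 = (-2)^{j+1} − 1.
By induction, t_n = (-2)^n − 1 for all n ≥ 0.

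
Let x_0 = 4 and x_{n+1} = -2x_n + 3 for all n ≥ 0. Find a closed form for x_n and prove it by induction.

Claim: x_n = 3·(-2)^n + 1.

Base case: x_0 = 4, and 3·(-2)^0 + 1 = 3 + 1 = 4.
Assume x_r = 3·(-2)^r + 1 for some r ≥ 0.
Then x_{r+1} = -2x_r + 3 = -2·(3·(-2)^r + 1) + 3 = -6·(-2)^r − 2 + 3 = 3·(-2)^{r+1} + 1.
By induction, x_n = 3·(-2)^n + 1 for all n ≥ 0.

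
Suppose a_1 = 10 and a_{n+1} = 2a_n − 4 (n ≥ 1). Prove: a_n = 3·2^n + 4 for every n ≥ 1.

Base case: a_1 = 10, and 3·2^1 + 4 = 6 + 4 = 10.
Assume a_r = 3·2^r + 4 for some r ≥ 1.
Then a_{r+1} = 2a_r − 4 = 2·(3·2^r + 4) − 4 = 6·2^r + 8 − 4 = 3·2^{r+1} + 4.
By induction, a_n = 3·2^n + 4 for all n ≥ 1.

a_n = 3·2^n + 4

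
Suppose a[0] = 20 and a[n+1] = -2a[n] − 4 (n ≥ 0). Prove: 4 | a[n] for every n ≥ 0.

Base case: a[0] = 20 = 4·5, so 4 | a[0].
Assume 4 | a[m], so a[m] = 4t for some integer t.
Then a[m+1] = -2a[m] − 4 = -2·(4t) − 4 = 4(-2t − 1), so 4 | a[m+1].
Hence 4 | a[n] for every n ≥ 0, by induction.

4 | a[n]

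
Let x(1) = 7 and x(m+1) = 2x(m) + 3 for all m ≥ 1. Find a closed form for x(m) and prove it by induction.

Claim: x(m) = 5·2^m − 3.

Base case: x(1) = 7, and 5·2^1 − 3 = 10 − 3 = 7.
Assume x(r) = 5·2^r − 3 for some r ≥ 1.
Then x(r+1) = 2x(r) + 3 = 2·(5·2^r − 3) + 3 = 10·2^r − 6 + 3 = 5·2^{r+1} − 3.
By induction, x(m) = 5·2^m − 3 for all m ≥ 1.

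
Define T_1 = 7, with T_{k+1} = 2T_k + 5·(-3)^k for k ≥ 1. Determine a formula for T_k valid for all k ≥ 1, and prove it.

Claim: T_k = 2·2^k − (-3)^k.

Base case: T_1 = 7, and 2·2^1 − (-3)^1 = 4 + 3 = 7.
Assume T_r = 2·2^r − (-3)^r for some r ≥ 1.
Then T_{r+1} = 2T_r + 5·(-3)^r = 2·(2·2^r − (-3)^r) + 5·(-3)^r = 2·2^{r+1} − 2·(-3)^r + 5·(-3)^r = 2·2^{r+1} + 3·(-3)^r = 2·2^{r+1} − (-3)^{r+1}.
Hence T_k = 2·2^k − (-3)^k for every k ≥ 1, by induction.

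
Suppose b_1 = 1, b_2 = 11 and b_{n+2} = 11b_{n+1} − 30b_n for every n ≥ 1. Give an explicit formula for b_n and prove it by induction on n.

Claim: b_n = 6^n − 5^n.

Base cases: b_1 = 1 and 6^1 − 5^1 = 1; b_2 = 11 and 6^2 − 5^2 = 11.
Assume b_j = 6^j − 5^j for all 1 ≤ j ≤ m, where m ≥ 2.
Then b_{m+1} = 11b_m − 30b_{m−1} = 11·(6^m − 5^m) − 30·(6^{m−1} − 5^{m−1}) = (11·6 − 30)6^{m−1} − (11·5 − 30)5^{m−1} = 36·6^{m−1} − 25·5^{m−1} = 6^{m+1} − 5^{m+1}.
Hence b_n = 6^n − 5^n for every n ≥ 1, by strong induction.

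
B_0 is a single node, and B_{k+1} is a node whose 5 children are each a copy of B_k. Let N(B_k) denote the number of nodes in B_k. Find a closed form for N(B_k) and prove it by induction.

Claim: N(B_k) = (5^{k+1} − 1)/4.

Base case: N(B_0) = 1, and (5^{0+1} − 1)/4 = 1.
Assume N(B_r) = (5^{r+1} − 1)/4.
Then N(B_{r+1}) = 1 + 5N(B_r) = 1 + 5·(5^{r+1} − 1)/4 = 1 + (5^{r+2} − 5)/4 = (4 + 5^{r+2} − 5)/4 = (5^{r+2} − 1)/4.
So the formula holds for r+1, and by induction N(B_k) = (5^{k+1} − 1)/4 for all k ≥ 0.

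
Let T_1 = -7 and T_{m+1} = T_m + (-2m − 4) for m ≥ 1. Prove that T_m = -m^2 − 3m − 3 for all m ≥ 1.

Base case: T_1 = -7, and -1^2 − 3·1 − 3 = -7.
Assume T_r = -r^2 − 3r − 3.
Then T_{r+1} = T_r + (-2r − 4) = (-r^2 − 3r − 3) + (-2r − 4) = -r^2 − 5r − 7,
and -(r+1)^2 − 3·(r+1) − 3 = -r^2 − 5r − 7.
Hence T_m = -m^2 − 3m − 3 for every m ≥ 1, by induction.

T_m = -m^2 − 3m − 3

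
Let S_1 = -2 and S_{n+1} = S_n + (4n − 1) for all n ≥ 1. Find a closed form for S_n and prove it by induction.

Claim: S_n = 2n^2 − 3n − 1.

Base case: S_1 = -2, and 2·1^2 − 3·1 − 1 = -2.
Assume S_m = 2m^2 − 3m − 1.
Then S_{m+1} = S_m + (4m − 1) = (2m^2 − 3m − 1) + (4m − 1) = 2m^2 + m − 2,
and 2·(m+1)^2 − 3·(m+1) − 1 = 2m^2 + m − 2.
This completes the inductive step, so S_n = 2n^2 − 3n − 1 for all n ≥ 1.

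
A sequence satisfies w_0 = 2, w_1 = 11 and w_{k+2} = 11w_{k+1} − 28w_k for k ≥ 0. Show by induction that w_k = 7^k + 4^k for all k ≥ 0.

Base cases: w_0 = 2 and 7^0 + 4^0 = 2; w_1 = 11 and 7^1 + 4^1 = 11.
Assume w_j = 7^j + 4^j for all 0 ≤ j ≤ m, where m ≥ 1.
Then w_{m+1} = 11w_m − 28w_{m−1} = 11·(7^m + 4^m) − 28·(7^{m−1} + 4^{m−1}) = (11·7 − 28)7^{m−1} + (11·4 − 28)4^{m−1} = 49·7^{m−1} + 16·4^{m−1} = 7^{m+1} + 4^{m+1}.
So the formula holds for m+1, and by strong induction w_k = 7^k + 4^k for all k ≥ 0.

w_k = 7^k + 4^k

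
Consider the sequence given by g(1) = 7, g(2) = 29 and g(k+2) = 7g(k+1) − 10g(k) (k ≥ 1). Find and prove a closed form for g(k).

Claim: g(k) = 5^k + 2^k.

Base cases: g(1) = 7 and 5^1 + 2^1 = 7; g(2) = 29 and 5^2 + 2^2 = 29.
Assume g(j) = 5^j + 2^j for all 1 ≤ j ≤ m, where m ≥ 2.
Then g(m+1) = 7g(m) − 10g(m−1) = 7·(5^m + 2^m) − 10·(5^{m−1} + 2^{m−1}) = (7·5 − 10)5^{m−1} + (7·2 − 10)2^{m−1} = 25·5^{m−1} + 4·2^{m−1} = 5^{m+1} + 2^{m+1}.
So the formula holds for m+1, and by strong induction g(k) = 5^k + 2^k for all k ≥ 1.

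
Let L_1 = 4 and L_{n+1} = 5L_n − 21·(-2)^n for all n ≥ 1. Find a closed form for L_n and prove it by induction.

Claim: L_n = 2·5^n + 3·(-2)^n.

Base case: L_1 = 4, and 2·5^1 + 3·(-2)^1 = 10 − 6 = 4.
Assume L_j = 2·5^j + 3·(-2)^j for some j ≥ 1.
Then L_{j+1} = 5L_j − 21·(-2)^j = 5·(2·5^j + 3·(-2)^j) − 21·(-2)^j = 2·5^{j+1} + 15·(-2)^j − 21·(-2)^j = 2·5^{j+1} − 6·(-2)^j = 2·5^{j+1} + 3·(-2)^{j+1}.
By induction, L_n = 2·5^n + 3·(-2)^n for all n ≥ 1.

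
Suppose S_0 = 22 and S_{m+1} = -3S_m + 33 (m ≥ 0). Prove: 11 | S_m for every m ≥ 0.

Base case: S_0 = 22 = 11·2, so 11 | S_0.
Assume 11 | S_k, so S_k = 11t for some integer t.
Then S_{k+1} = -3S_k + 33 = -3·(11t) + 33 = 11(-3t + 3), so 11 | S_{k+1}.
So the property holds for k+1, and by induction 11 | S_m for all m ≥ 0.

11 | S_m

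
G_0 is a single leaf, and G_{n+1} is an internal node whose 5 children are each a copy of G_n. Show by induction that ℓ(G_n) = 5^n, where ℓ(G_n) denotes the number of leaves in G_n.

Base case: ℓ(G_0) = 1, and 5^0 = 1.
Assume ℓ(G_k) = 5^k.
Then ℓ(G_{k+1}) = 5·ℓ(G_k) = 5·5^k = 5^{k+1}.
So the formula holds for k+1, and by induction ℓ(G_n) = 5^n for all n ≥ 0.

ℓ(G_n) = 5^n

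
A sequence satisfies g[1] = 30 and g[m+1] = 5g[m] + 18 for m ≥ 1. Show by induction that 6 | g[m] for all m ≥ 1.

Base case: g[1] = 30 = 6·5, so 6 | g[1].
Assume 6 | g[k], so g[k] = 6t for some integer t.
Then g[k+1] = 5g[k] + 18 = 5·(6t) + 18 = 6(5t + 3), so 6 | g[k+1].
By induction, 6 | g[m] for all m ≥ 1.

6 | g[m]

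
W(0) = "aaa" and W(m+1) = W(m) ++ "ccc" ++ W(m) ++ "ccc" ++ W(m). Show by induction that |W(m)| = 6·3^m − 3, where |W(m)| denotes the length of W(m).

Base case: |W(0)| = 3, and 6·3^0 − 3 = 3.
Assume |W(j)| = 6·3^j − 3.
Then |W(j+1)| = 3|W(j)| + 6 = 3(6·3^j − 3) + 6 = 6·3^{j+1} − 9 + 6 = 6·3^{j+1} − 3.
So the formula holds for j+1, and by induction |W(m)| = 6·3^m − 3 for all m ≥ 0.

|W(m)| = 6·3^m − 3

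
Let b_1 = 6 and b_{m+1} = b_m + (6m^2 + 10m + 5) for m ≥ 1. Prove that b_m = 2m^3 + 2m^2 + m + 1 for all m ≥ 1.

Base case: b_1 = 6, and 2·1^3 + 2·1^2 + 1 + 1 = 6.
Assume b_j = 2j^3 + 2j^2 + j + 1.
Then b_{j+1} = b_j + (6j^2 + 10j + 5) = (2j^3 + 2j^2 + j + 1) + (6j^2 + 10j + 5) = 2j^3 + 8j^2 + 11j + 6,
and 2·(j+1)^3 + 2·(j+1)^2 + (j+1) + 1 = 2j^3 + 8j^2 + 11j + 6.
This completes the inductive step, so b_m = 2m^3 + 2m^2 + m + 1 for all m ≥ 1.

b_m = 2m^3 + 2m^2 + m + 1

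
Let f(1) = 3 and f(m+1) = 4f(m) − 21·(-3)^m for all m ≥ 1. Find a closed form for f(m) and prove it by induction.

Claim: f(m) = 3·4^m + 3·(-3)^m.

Base case: f(1) = 3, and 3·4^1 + 3·(-3)^1 = 12 − 9 = 3.
Assume f(k) = 3·4^k + 3·(-3)^k for some k ≥ 1.
Then f(k+1) = 4f(k) − 21·(-3)^k = 4·(3·4^k + 3·(-3)^k) − 21·(-3)^k = 3·4^{k+1} + 12·(-3)^k − 21·(-3)^k = 3·4^{k+1} − 9·(-3)^k = 3·4^{k+1} + 3·(-3)^{k+1}.
By induction, f(m) = 3·4^m + 3·(-3)^m for all m ≥ 1.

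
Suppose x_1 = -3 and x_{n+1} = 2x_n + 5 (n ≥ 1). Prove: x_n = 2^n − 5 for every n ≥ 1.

Base case: x_1 = -3, and 2^1 − 5 = 2 − 5 = -3.
Assume x_k = 2^k − 5 for some k ≥ 1.
Then x_{k+1} = 2x_k + 5 = 2·(2^k − 5) + 5 = 2^{k+1} − 10 + 5 = 2^{k+1} − 5.
So the formula holds for k+1, and by induction x_n = 2^n − 5 for all n ≥ 1.

x_n = 2^n − 5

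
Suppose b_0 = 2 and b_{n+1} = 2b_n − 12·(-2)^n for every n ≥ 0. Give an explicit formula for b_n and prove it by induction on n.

Claim: b_n = -2^n + 3·(-2)^n.

Base case: b_0 = 2, and -2^0 + 3·(-2)^0 = -1 + 3 = 2.
Assume b_m = -2^m + 3·(-2)^m for some m ≥ 0.
Then b_{m+1} = 2b_m − 12·(-2)^m = 2·(-2^m + 3·(-2)^m) − 12·(-2)^m = -2^{m+1} + 6·(-2)^m − 12·(-2)^m = -2^{m+1} − 6·(-2)^m = -2^{m+1} + 3·(-2)^{m+1}.
Hence b_n = -2^n + 3·(-2)^n for every n ≥ 0, by induction.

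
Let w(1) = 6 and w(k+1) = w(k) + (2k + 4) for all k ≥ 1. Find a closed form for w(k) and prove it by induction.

Claim: w(k) = k^2 + 3k + 2.

Base case: w(1) = 6, and 1^2 + 3·1 + 2 = 6.
Assume w(j) = j^2 + 3j + 2.
Then w(j+1) = w(j) + (2j + 4) = (j^2 + 3j + 2) + (2j + 4) = j^2 + 5j + 6,
and (j+1)^2 + 3·(j+1) + 2 = j^2 + 5j + 6.
Hence w(k) = k^2 + 3k + 2 for every k ≥ 1, by induction.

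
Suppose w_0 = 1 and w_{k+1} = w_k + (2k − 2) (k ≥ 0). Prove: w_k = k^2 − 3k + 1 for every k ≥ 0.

Base case: w_0 = 1, and 0^2 − 3·0 + 1 = 1.
Assume w_m = m^2 − 3m + 1.
Then w_{m+1} = w_m + (2m − 2) = (m^2 − 3m + 1) + (2m − 2) = m^2 − m − 1,
and (m+1)^2 − 3·(m+1) + 1 = m^2 − m − 1.
This completes the inductive step, so w_k = k^2 − 3k + 1 for all k ≥ 0.

w_k = k^2 − 3k + 1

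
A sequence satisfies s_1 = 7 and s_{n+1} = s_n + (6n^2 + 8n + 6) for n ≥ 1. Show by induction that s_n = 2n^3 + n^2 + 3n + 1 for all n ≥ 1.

Base case: s_1 = 7, and 2·1^3 + 1^2 + 3·1 + 1 = 7.
Assume s_m = 2m^3 + m^2 + 3m + 1.
Then s_{m+1} = s_m + (6m^2 + 8m + 6) = (2m^3 + m^2 + 3m + 1) + (6m^2 + 8m + 6) = 2m^3 + 7m^2 + 11m + 7,
and 2·(m+1)^3 + (m+1)^2 + 3·(m+1) + 1 = 2m^3 + 7m^2 + 11m + 7.
Hence s_n = 2n^3 + n^2 + 3n + 1 for every n ≥ 1, by induction.

s_n = 2n^3 + n^2 + 3n + 1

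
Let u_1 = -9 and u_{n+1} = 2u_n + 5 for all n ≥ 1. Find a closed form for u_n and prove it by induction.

Claim: u_n = -2^{n+1} − 5.

Base case: u_1 = -9, and -2^{1+1} − 5 = -4 − 5 = -9.
Assume u_k = -2^{k+1} − 5 for some k ≥ 1.
Then u_{k+1} = 2u_k + 5 = 2·(-2^{k+1} − 5) + 5 = -2^{k+2} − 10 + 5 = -2^{k+2} − 5.
So the formula holds for k+1, and by induction u_n = -2^{n+1} − 5 for all n ≥ 1.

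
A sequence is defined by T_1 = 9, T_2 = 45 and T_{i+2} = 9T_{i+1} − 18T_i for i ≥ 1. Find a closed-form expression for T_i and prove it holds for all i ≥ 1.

Claim: T_i = 6^i + 3^i.

Base cases: T_1 = 9 and 6^1 + 3^1 = 9; T_2 = 45 and 6^2 + 3^2 = 45.
Assume T_j = 6^j + 3^j for all 1 ≤ j ≤ r, where r ≥ 2.
Then T_{r+1} = 9T_r − 18T_{r−1} = 9·(6^r + 3^r) − 18·(6^{r−1} + 3^{r−1}) = (9·6 − 18)6^{r−1} + (9·3 − 18)3^{r−1} = 36·6^{r−1} + 9·3^{r−1} = 6^{r+1} + 3^{r+1}.
This completes the inductive step, so T_i = 6^i + 3^i for all i ≥ 1.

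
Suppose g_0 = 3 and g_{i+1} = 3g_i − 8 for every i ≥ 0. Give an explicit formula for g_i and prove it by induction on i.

Claim: g_i = -3^i + 4.

Base case: g_0 = 3, and -3^0 + 4 = -1 + 4 = 3.
Assume g_r = -3^r + 4 for some r ≥ 0.
Then g_{r+1} = 3g_r − 8 = 3·(-3^r + 4) − 8 = -3^{r+1} + 12 − 8 = -3^{r+1} + 4.
This completes the inductive step, so g_i = -3^i + 4 for all i ≥ 0.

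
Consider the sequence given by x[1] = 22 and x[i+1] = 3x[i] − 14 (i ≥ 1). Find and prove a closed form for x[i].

Claim: x[i] = 5·3^i + 7.

Base case: x[1] = 22, and 5·3^1 + 7 = 15 + 7 = 22.
Assume x[j] = 5·3^j + 7 for some j ≥ 1.
Then x[j+1] = 3x[j] − 14 = 3·(5·3^j + 7) − 14 = 15·3^j + 21 − 14 = 5·3^{j+1} + 7.
By induction, x[i] = 5·3^i + 7 for all i ≥ 1.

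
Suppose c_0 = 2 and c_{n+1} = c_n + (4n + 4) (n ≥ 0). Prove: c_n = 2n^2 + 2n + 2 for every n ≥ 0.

Base case: c_0 = 2, and 2·0^2 + 2·0 + 2 = 2.
Assume c_k = 2k^2 + 2k + 2.
Then c_{k+1} = c_k + (4k + 4) = (2k^2 + 2k + 2) + (4k + 4) = 2k^2 + 6k + 6,
and 2·(k+1)^2 + 2·(k+1) + 2 = 2k^2 + 6k + 6.
By induction, c_n = 2n^2 + 2n + 2 for all n ≥ 0.

c_n = 2n^2 + 2n + 2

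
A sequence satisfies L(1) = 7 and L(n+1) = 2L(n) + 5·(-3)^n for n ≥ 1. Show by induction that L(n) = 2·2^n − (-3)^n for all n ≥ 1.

Base case: L(1) = 7, and 2·2^1 − (-3)^1 = 4 + 3 = 7.
Assume L(j) = 2·2^j − (-3)^j for some j ≥ 1.
Then L(j+1) = 2L(j) + 5·(-3)^j = 2·(2·2^j − (-3)^j) + 5·(-3)^j = 2·2^{j+1} − 2·(-3)^j + 5·(-3)^j = 2·2^{j+1} + 3·(-3)^j = 2·2^{j+1} − (-3)^{j+1}.
This completes the inductive step, so L(n) = 2·2^n − (-3)^n for all n ≥ 1.

L(n) = 2·2^n − (-3)^n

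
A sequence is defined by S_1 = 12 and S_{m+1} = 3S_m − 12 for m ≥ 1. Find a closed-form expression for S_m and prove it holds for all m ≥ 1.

Claim: S_m = 2·3^m + 6.

Base case: S_1 = 12, and 2·3^1 + 6 = 6 + 6 = 12.
Assume S_j = 2·3^j + 6 for some j ≥ 1.
Then S_{j+1} = 3S_j − 12 = 3·(2·3^j + 6) − 12 = 6·3^j + 18 − 12 = 2·3^{j+1} + 6.
Hence S_m = 2·3^m + 6 for every m ≥ 1, by induction.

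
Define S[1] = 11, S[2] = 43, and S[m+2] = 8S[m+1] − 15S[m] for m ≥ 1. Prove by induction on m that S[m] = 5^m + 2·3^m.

Base cases: S[1] = 11 and 5^1 + 2·3^1 = 11; S[2] = 43 and 5^2 + 2·3^2 = 43.
Assume S[j] = 5^j + 2·3^j for all 1 ≤ j ≤ r, where r ≥ 2.
Then S[r+1] = 8S[r] − 15S[r−1] = 8·(5^r + 2·3^r) − 15·(5^{r−1} + 2·3^{r−1}) = (8·5 − 15)5^{r−1} + 2·(8·3 − 15)3^{r−1} = 25·5^{r−1} + 18·3^{r−1} = 5^{r+1} + 2·3^{r+1}.
Hence S[m] = 5^m + 2·3^m for every m ≥ 1, by strong induction.

S[m] = 5^m + 2·3^m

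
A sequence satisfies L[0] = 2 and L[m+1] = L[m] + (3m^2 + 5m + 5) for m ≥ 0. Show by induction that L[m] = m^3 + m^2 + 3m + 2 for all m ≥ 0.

Base case: L[0] = 2, and 0^3 + 0^2 + 3·0 + 2 = 2.
Assume L[r] = r^3 + r^2 + 3r + 2.
Then L[r+1] = L[r] + (3r^2 + 5r + 5) = (r^3 + r^2 + 3r + 2) + (3r^2 + 5r + 5) = r^3 + 4r^2 + 8r + 7,
and (r+1)^3 + (r+1)^2 + 3·(r+1) + 2 = r^3 + 4r^2 + 8r + 7.
Hence L[m] = m^3 + m^2 + 3m + 2 for every m ≥ 0, by induction.

L[m] = m^3 + m^2 + 3m + 2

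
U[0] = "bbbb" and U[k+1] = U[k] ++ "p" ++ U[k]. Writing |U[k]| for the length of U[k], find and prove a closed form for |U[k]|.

Claim: |U[k]| = 5·2^k − 1.

Base case: |U[0]| = 4, and 5·2^0 − 1 = 4.
Assume |U[j]| = 5·2^j − 1.
Then |U[j+1]| = |U[j]| + 1 + |U[j]| = 2|U[j]| + 1 = 2(5·2^j − 1) + 1 = 5·2^{j+1} − 2 + 1 = 5·2^{j+1} − 1.
Hence |U[k]| = 5·2^k − 1 for every k ≥ 0, by induction.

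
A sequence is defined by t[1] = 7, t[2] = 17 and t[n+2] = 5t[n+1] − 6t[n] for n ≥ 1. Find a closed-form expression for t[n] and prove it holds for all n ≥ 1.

Claim: t[n] = 2·2^n + 3^n.

Base cases: t[1] = 7 and 2·2^1 + 3^1 = 7; t[2] = 17 and 2·2^2 + 3^2 = 17.
Assume t[j] = 2·2^j + 3^j for all 1 ≤ j ≤ m, where m ≥ 2.
Then t[m+1] = 5t[m] − 6t[m−1] = 5·(2·2^m + 3^m) − 6·(2·2^{m−1} + 3^{m−1}) = 2·(5·2 − 6)2^{m−1} + (5·3 − 6)3^{m−1} = 8·2^{m−1} + 9·3^{m−1} = 2·2^{m+1} + 3^{m+1}.
By strong induction, t[n] = 2·2^n + 3^n for all n ≥ 1.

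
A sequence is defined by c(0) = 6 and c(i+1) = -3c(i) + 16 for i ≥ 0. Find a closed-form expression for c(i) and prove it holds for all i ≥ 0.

Claim: c(i) = 2·(-3)^i + 4.

Base case: c(0) = 6, and 2·(-3)^0 + 4 = 2 + 4 = 6.
Assume c(j) = 2·(-3)^j + 4 for some j ≥ 0.
Then c(j+1) = -3c(j) + 16 = -3·(2·(-3)^j + 4) + 16 = -6·(-3)^j − 12 + 16 = 2·(-3)^{j+1} + 4.
So the formula holds for j+1, and by induction c(i) = 2·(-3)^i + 4 for all i ≥ 0.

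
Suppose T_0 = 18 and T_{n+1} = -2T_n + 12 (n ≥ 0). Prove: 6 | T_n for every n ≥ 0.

Base case: T_0 = 18 = 6·3, so 6 | T_0.
Assume 6 | T_k, so T_k = 6t for some integer t.
Then T_{k+1} = -2T_k + 12 = -2·(6t) + 12 = 6(-2t + 2), so 6 | T_{k+1}.
So the property holds for k+1, and by induction 6 | T_n for all n ≥ 0.

6 | T_n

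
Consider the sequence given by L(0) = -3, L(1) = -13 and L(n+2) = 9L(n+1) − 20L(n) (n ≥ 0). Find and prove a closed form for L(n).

Claim: L(n) = -5^n − 2·4^n.

Base cases: L(0) = -3 and -5^0 − 2·4^0 = -3; L(1) = -13 and -5^1 − 2·4^1 = -13.
Assume L(j) = -5^j − 2·4^j for all 0 ≤ j ≤ k, where k ≥ 1.
Then L(k+1) = 9L(k) − 20L(k−1) = 9·(-5^k − 2·4^k) − 20·(-5^{k−1} − 2·4^{k−1}) = -(9·5 − 20)5^{k−1} − 2·(9·4 − 20)4^{k−1} = -25·5^{k−1} − 32·4^{k−1} = -5^{k+1} − 2·4^{k+1}.
So the formula holds for k+1, and by strong induction L(n) = -5^n − 2·4^n for all n ≥ 0.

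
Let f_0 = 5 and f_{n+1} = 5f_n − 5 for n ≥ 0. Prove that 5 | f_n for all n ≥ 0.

Base case: f_0 = 5 = 5·1, so 5 | f_0.
Assume 5 | f_m, so f_m = 5t for some integer t.
Then f_{m+1} = 5f_m − 5 = 5·(5t) − 5 = 5(5t − 1), so 5 | f_{m+1}.
This completes the inductive step, so 5 | f_n for all n ≥ 0.

5 | f_n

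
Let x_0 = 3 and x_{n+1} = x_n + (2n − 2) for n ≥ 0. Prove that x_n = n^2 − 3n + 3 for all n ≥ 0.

Base case: x_0 = 3, and 0^2 − 3·0 + 3 = 3.
Assume x_m = m^2 − 3m + 3.
Then x_{m+1} = x_m + (2m − 2) = (m^2 − 3m + 3) + (2m − 2) = m^2 − m + 1,
and (m+1)^2 − 3·(m+1) + 3 = m^2 − m + 1.
Hence x_n = n^2 − 3n + 3 for every n ≥ 0, by induction.

x_n = n^2 − 3n + 3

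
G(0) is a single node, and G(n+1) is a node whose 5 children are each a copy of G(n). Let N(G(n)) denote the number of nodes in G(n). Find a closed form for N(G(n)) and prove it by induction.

Claim: N(G(n)) = (5^{n+1} − 1)/4.

Base case: N(G(0)) = 1, and (5^{0+1} − 1)/4 = 1.
Assume N(G(r)) = (5^{r+1} − 1)/4.
Then N(G(r+1)) = 1 + 5N(G(r)) = 1 + 5·(5^{r+1} − 1)/4 = 1 + (5^{r+2} − 5)/4 = (4 + 5^{r+2} − 5)/4 = (5^{r+2} − 1)/4.
Hence N(G(n)) = (5^{n+1} − 1)/4 for every n ≥ 0, by induction.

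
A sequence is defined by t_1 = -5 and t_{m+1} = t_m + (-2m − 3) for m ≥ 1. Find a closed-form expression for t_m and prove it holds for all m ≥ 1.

Claim: t_m = -m^2 − 2m − 2.

Base case: t_1 = -5, and -1^2 − 2·1 − 2 = -5.
Assume t_k = -k^2 − 2k − 2.
Then t_{k+1} = t_k + (-2k − 3) = (-k^2 − 2k − 2) + (-2k − 3) = -k^2 − 4k − 5,
and -(k+1)^2 − 2·(k+1) − 2 = -k^2 − 4k − 5.
By induction, t_m = -m^2 − 2m − 2 for all m ≥ 1.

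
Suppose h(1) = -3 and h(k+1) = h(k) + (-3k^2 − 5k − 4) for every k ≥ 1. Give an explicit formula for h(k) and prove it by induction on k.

Claim: h(k) = -k^3 − k^2 − 2k + 1.

Base case: h(1) = -3, and -1^3 − 1^2 − 2·1 + 1 = -3.
Assume h(r) = -r^3 − r^2 − 2r + 1.
Then h(r+1) = h(r) + (-3r^2 − 5r − 4) = (-r^3 − r^2 − 2r + 1) + (-3r^2 − 5r − 4) = -r^3 − 4r^2 − 7r − 3,
and -(r+1)^3 − (r+1)^2 − 2·(r+1) + 1 = -r^3 − 4r^2 − 7r − 3.
This completes the inductive step, so h(k) = -k^3 − k^2 − 2k + 1 for all k ≥ 1.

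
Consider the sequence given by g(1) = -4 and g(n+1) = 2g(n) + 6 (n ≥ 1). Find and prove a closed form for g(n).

Claim: g(n) = 2^n − 6.

Base case: g(1) = -4, and 2^1 − 6 = 2 − 6 = -4.
Assume g(m) = 2^m − 6 for some m ≥ 1.
Then g(m+1) = 2g(m) + 6 = 2·(2^m − 6) + 6 = 2^{m+1} − 12 + 6 = 2^{m+1} − 6.
So the formula holds for m+1, and by induction g(n) = 2^n − 6 for all n ≥ 1.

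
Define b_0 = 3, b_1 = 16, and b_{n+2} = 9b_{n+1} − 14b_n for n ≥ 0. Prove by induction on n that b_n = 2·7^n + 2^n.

Base cases: b_0 = 3 and 2·7^0 + 2^0 = 3; b_1 = 16 and 2·7^1 + 2^1 = 16.
Assume b_j = 2·7^j + 2^j for all 0 ≤ j ≤ m, where m ≥ 1.
Then b_{m+1} = 9b_m − 14b_{m−1} = 9·(2·7^m + 2^m) − 14·(2·7^{m−1} + 2^{m−1}) = 2·(9·7 − 14)7^{m−1} + (9·2 − 14)2^{m−1} = 98·7^{m−1} + 4·2^{m−1} = 2·7^{m+1} + 2^{m+1}.
So the formula holds for m+1, and by strong induction b_n = 2·7^n + 2^n for all n ≥ 0.

b_n = 2·7^n + 2^n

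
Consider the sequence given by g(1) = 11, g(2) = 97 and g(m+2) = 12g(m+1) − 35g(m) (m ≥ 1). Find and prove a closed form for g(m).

Claim: g(m) = 3·7^m − 2·5^m.

Base cases: g(1) = 11 and 3·7^1 − 2·5^1 = 11; g(2) = 97 and 3·7^2 − 2·5^2 = 97.
Assume g(j) = 3·7^j − 2·5^j for all 1 ≤ j ≤ k, where k ≥ 2.
Then g(k+1) = 12g(k) − 35g(k−1) = 12·(3·7^k − 2·5^k) − 35·(3·7^{k−1} − 2·5^{k−1}) = 3·(12·7 − 35)7^{k−1} − 2·(12·5 − 35)5^{k−1} = 147·7^{k−1} − 50·5^{k−1} = 3·7^{k+1} − 2·5^{k+1}.
So the formula holds for k+1, and by strong induction g(m) = 3·7^m − 2·5^m for all m ≥ 1.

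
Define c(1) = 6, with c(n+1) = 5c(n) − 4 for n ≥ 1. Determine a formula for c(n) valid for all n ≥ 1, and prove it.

Claim: c(n) = 5^n + 1.

Base case: c(1) = 6, and 5^1 + 1 = 5 + 1 = 6.
Assume c(m) = 5^m + 1 for some m ≥ 1.
Then c(m+1) = 5c(m) − 4 = 5·(5^m + 1) − 4 = 5^{m+1} + 5 − 4 = 5^{m+1} + 1.
So the formula holds for m+1, and by induction c(n) = 5^n + 1 for all n ≥ 1.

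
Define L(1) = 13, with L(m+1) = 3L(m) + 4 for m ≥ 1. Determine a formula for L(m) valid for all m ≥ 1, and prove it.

Claim: L(m) = 5·3^m − 2.

Base case: L(1) = 13, and 5·3^1 − 2 = 15 − 2 = 13.
Assume L(r) = 5·3^r − 2 for some r ≥ 1.
Then L(r+1) = 3L(r) + 4 = 3·(5·3^r − 2) + 4 = 15·3^r − 6 + 4 = 5·3^{r+1} − 2.
This completes the inductive step, so L(m) = 5·3^m − 2 for all m ≥ 1.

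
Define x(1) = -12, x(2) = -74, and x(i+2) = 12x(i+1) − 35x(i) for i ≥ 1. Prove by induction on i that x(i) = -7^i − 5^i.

Base cases: x(1) = -12 and -7^1 − 5^1 = -12; x(2) = -74 and -7^2 − 5^2 = -74.
Assume x(j) = -7^j − 5^j for all 1 ≤ j ≤ k, where k ≥ 2.
Then x(k+1) = 12x(k) − 35x(k−1) = 12·(-7^k − 5^k) − 35·(-7^{k−1} − 5^{k−1}) = -(12·7 − 35)7^{k−1} − (12·5 − 35)5^{k−1} = -49·7^{k−1} − 25·5^{k−1} = -7^{k+1} − 5^{k+1}.
Hence x(i) = -7^i − 5^i for every i ≥ 1, by strong induction.

x(i) = -7^i − 5^i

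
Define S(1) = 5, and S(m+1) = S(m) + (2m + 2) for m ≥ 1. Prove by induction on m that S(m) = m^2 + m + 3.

Base case: S(1) = 5, and 1^2 + 1 + 3 = 5.
Assume S(k) = k^2 + k + 3.
Then S(k+1) = S(k) + (2k + 2) = (k^2 + k + 3) + (2k + 2) = k^2 + 3k + 5,
and (k+1)^2 + (k+1) + 3 = k^2 + 3k + 5.
Hence S(m) = m^2 + m + 3 for every m ≥ 1, by induction.

S(m) = m^2 + m + 3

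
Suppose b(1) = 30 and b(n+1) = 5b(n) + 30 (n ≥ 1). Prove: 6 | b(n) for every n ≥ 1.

Base case: b(1) = 30 = 6·5, so 6 | b(1).
Assume 6 | b(r), so b(r) = 6t for some integer t.
Then b(r+1) = 5b(r) + 30 = 5·(6t) + 30 = 6(5t + 5), so 6 | b(r+1).
This completes the inductive step, so 6 | b(n) for all n ≥ 1.

6 | b(n)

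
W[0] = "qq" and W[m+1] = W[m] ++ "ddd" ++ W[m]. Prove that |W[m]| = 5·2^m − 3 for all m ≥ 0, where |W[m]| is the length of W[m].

Base case: |W[0]| = 2, and 5·2^0 − 3 = 2.
Assume |W[r]| = 5·2^r − 3.
Then |W[r+1]| = |W[r]| + 3 + |W[r]| = 2|W[r]| + 3 = 2(5·2^r − 3) + 3 = 5·2^{r+1} − 6 + 3 = 5·2^{r+1} − 3.
Hence |W[m]| = 5·2^m − 3 for every m ≥ 0, by induction.

|W[m]| = 5·2^m − 3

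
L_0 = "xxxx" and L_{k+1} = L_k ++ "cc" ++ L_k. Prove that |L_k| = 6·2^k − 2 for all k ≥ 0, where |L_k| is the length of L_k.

Base case: |L_0| = 4, and 6·2^0 − 2 = 4.
Assume |L_m| = 6·2^m − 2.
Then |L_{m+1}| = |L_m| + 2 + |L_m| = 2|L_m| + 2 = 2(6·2^m − 2) + 2 = 6·2^{m+1} − 4 + 2 = 6·2^{m+1} − 2.
By induction, |L_k| = 6·2^k − 2 for all k ≥ 0.

|L_k| = 6·2^k − 2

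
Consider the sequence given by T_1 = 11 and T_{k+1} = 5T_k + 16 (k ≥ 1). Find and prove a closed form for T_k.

Claim: T_k = 3·5^k − 4.

Base case: T_1 = 11, and 3·5^1 − 4 = 15 − 4 = 11.
Assume T_r = 3·5^r − 4 for some r ≥ 1.
Then T_{r+1} = 5T_r + 16 = 5·(3·5^r − 4) + 16 = 15·5^r − 20 + 16 = 3·5^{r+1} − 4.
By induction, T_k = 3·5^k − 4 for all k ≥ 1.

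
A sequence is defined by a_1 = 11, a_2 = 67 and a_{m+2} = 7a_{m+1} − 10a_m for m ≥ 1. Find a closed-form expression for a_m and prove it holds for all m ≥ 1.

Claim: a_m = 3·5^m − 2·2^m.

Base cases: a_1 = 11 and 3·5^1 − 2·2^1 = 11; a_2 = 67 and 3·5^2 − 2·2^2 = 67.
Assume a_i = 3·5^i − 2·2^i for all 1 ≤ i ≤ j, where j ≥ 2.
Then a_{j+1} = 7a_j − 10a_{j−1} = 7·(3·5^j − 2·2^j) − 10·(3·5^{j−1} − 2·2^{j−1}) = 3·(7·5 − 10)5^{j−1} − 2·(7·2 − 10)2^{j−1} = 75·5^{j−1} − 8·2^{j−1} = 3·5^{j+1} − 2·2^{j+1}.
This completes the inductive step, so a_m = 3·5^m − 2·2^m for all m ≥ 1.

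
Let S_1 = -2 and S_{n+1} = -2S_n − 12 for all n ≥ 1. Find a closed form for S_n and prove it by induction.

Claim: S_n = -(-2)^n − 4.

Base case: S_1 = -2, and -(-2)^1 − 4 = 2 − 4 = -2.
Assume S_m = -(-2)^m − 4 for some m ≥ 1.
Then S_{m+1} = -2S_m − 12 = -2·(-(-2)^m − 4) − 12 = 2·(-2)^m + 8 − 12 = -(-2)^{m+1} − 4.
So the formula holds for m+1, and by induction S_n = -(-2)^n − 4 for all n ≥ 1.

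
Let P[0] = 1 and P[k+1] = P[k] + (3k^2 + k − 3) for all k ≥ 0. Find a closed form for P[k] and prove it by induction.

Claim: P[k] = k^3 − k^2 − 3k + 1.

Base case: P[0] = 1, and 0^3 − 0^2 − 3·0 + 1 = 1.
Assume P[j] = j^3 − j^2 − 3j + 1.
Then P[j+1] = P[j] + (3j^2 + j − 3) = (j^3 − j^2 − 3j + 1) + (3j^2 + j − 3) = j^3 + 2j^2 − 2j − 2,
and (j+1)^3 − (j+1)^2 − 3·(j+1) + 1 = j^3 + 2j^2 − 2j − 2.
Hence P[k] = k^3 − k^2 − 3k + 1 for every k ≥ 0, by induction.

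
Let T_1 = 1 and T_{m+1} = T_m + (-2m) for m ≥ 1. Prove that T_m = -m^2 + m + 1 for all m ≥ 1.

Base case: T_1 = 1, and -1^2 + 1 + 1 = 1.
Assume T_k = -k^2 + k + 1.
Then T_{k+1} = T_k + (-2k) = (-k^2 + k + 1) + (-2k) = -k^2 − k + 1,
and -(k+1)^2 + (k+1) + 1 = -k^2 − k + 1.
Hence T_m = -m^2 + m + 1 for every m ≥ 1, by induction.

T_m = -m^2 + m + 1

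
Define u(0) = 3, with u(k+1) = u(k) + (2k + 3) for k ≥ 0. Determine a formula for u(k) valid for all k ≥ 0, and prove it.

Claim: u(k) = k^2 + 2k + 3.

Base case: u(0) = 3, and 0^2 + 2·0 + 3 = 3.
Assume u(j) = j^2 + 2j + 3.
Then u(j+1) = u(j) + (2j + 3) = (j^2 + 2j + 3) + (2j + 3) = j^2 + 4j + 6,
and (j+1)^2 + 2·(j+1) + 3 = j^2 + 4j + 6.
Hence u(k) = k^2 + 2k + 3 for every k ≥ 0, by induction.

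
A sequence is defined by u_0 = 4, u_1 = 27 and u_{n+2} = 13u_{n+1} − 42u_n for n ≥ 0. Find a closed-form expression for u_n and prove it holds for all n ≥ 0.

Claim: u_n = 3·7^n + 6^n.

Base cases: u_0 = 4 and 3·7^0 + 6^0 = 4; u_1 = 27 and 3·7^1 + 6^1 = 27.
Assume u_i = 3·7^i + 6^i for all 0 ≤ i ≤ j, where j ≥ 1.
Then u_{j+1} = 13u_j − 42u_{j−1} = 13·(3·7^j + 6^j) − 42·(3·7^{j−1} + 6^{j−1}) = 3·(13·7 − 42)7^{j−1} + (13·6 − 42)6^{j−1} = 147·7^{j−1} + 36·6^{j−1} = 3·7^{j+1} + 6^{j+1}.
By strong induction, u_n = 3·7^n + 6^n for all n ≥ 0.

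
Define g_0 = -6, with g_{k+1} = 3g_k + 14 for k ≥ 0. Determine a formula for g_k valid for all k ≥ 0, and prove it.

Claim: g_k = 3^k − 7.

Base case: g_0 = -6, and 3^0 − 7 = 1 − 7 = -6.
Assume g_m = 3^m − 7 for some m ≥ 0.
Then g_{m+1} = 3g_m + 14 = 3·(3^m − 7) + 14 = 3^{m+1} − 21 + 14 = 3^{m+1} − 7.
Hence g_k = 3^k − 7 for every k ≥ 0, by induction.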